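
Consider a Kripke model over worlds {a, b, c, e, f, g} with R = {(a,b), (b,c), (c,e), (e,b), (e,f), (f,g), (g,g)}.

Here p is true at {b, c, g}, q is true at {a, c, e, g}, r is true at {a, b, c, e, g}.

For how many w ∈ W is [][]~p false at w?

a: successors {b}; []~p there: b:F. ✗
b: successors {c}; []~p there: c:T. ✓
c: successors {e}; []~p there: e:F. ✗
e: successors {b, f}; []~p there: b:F, f:F. ✗
f: successors {g}; []~p there: g:F. ✗
g: successors {g}; []~p there: g:F. ✗
Satisfying worlds: {b}.
So [][]~p fails at the other 5 worlds.

5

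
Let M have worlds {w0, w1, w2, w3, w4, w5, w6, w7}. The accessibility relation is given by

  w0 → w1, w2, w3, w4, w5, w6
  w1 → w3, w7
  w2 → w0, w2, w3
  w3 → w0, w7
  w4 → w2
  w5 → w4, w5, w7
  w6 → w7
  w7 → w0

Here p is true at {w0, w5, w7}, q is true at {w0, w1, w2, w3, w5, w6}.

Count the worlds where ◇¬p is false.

3

w0: successors {w1, w2, w3, w4, w5, w6}; ¬p there: w1:T, w2:T, w3:T, w4:T, w5:F, w6:T. ✓
w1: successors {w3, w7}; ¬p there: w3:T, w7:F. ✓
w2: successors {w0, w2, w3}; ¬p there: w0:F, w2:T, w3:T. ✓
w3: successors {w0, w7}; ¬p there: w0:F, w7:F. ✗
w4: successors {w2}; ¬p there: w2:T. ✓
w5: successors {w4, w5, w7}; ¬p there: w4:T, w5:F, w7:F. ✓
w6: successors {w7}; ¬p there: w7:F. ✗
w7: successors {w0}; ¬p there: w0:F. ✗
Satisfying worlds: {w0, w1, w2, w4, w5}.
So ◇¬p fails at the other 3 worlds.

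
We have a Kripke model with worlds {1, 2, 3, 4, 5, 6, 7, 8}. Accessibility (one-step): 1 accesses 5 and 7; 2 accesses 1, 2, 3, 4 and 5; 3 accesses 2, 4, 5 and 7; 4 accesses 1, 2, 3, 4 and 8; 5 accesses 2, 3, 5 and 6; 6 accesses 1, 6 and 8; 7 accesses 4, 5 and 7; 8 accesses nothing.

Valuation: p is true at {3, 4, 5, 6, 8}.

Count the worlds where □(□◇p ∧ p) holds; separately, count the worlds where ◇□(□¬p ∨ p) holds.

1 and 2

For □(□◇p ∧ p):
1: successors {5, 7}; □◇p ∧ p there: 5:T, 7:F. ✗
2: successors {1, 2, 3, 4, 5}; □◇p ∧ p there: 1:F, 2:F, 3:T, 4:F, 5:T. ✗
3: successors {2, 4, 5, 7}; □◇p ∧ p there: 2:F, 4:F, 5:T, 7:F. ✗
4: successors {1, 2, 3, 4, 8}; □◇p ∧ p there: 1:F, 2:F, 3:T, 4:F, 8:T. ✗
5: successors {2, 3, 5, 6}; □◇p ∧ p there: 2:F, 3:T, 5:T, 6:F. ✗
6: successors {1, 6, 8}; □◇p ∧ p there: 1:F, 6:F, 8:T. ✗
7: successors {4, 5, 7}; □◇p ∧ p there: 4:F, 5:T, 7:F. ✗
8: no successors, so □(□◇p ∧ p) holds vacuously. ✓
— 1 world.
For ◇□(□¬p ∨ p):
1: successors {5, 7}; □(□¬p ∨ p) there: 5:F, 7:F. ✗
2: successors {1, 2, 3, 4, 5}; □(□¬p ∨ p) there: 1:F, 2:F, 3:F, 4:F, 5:F. ✗
3: successors {2, 4, 5, 7}; □(□¬p ∨ p) there: 2:F, 4:F, 5:F, 7:F. ✗
4: successors {1, 2, 3, 4, 8}; □(□¬p ∨ p) there: 1:F, 2:F, 3:F, 4:F, 8:T. ✓
5: successors {2, 3, 5, 6}; □(□¬p ∨ p) there: 2:F, 3:F, 5:F, 6:F. ✗
6: successors {1, 6, 8}; □(□¬p ∨ p) there: 1:F, 6:F, 8:T. ✓
7: successors {4, 5, 7}; □(□¬p ∨ p) there: 4:F, 5:F, 7:F. ✗
8: no successors, so ◇□(□¬p ∨ p) fails. ✗
— 2 worlds.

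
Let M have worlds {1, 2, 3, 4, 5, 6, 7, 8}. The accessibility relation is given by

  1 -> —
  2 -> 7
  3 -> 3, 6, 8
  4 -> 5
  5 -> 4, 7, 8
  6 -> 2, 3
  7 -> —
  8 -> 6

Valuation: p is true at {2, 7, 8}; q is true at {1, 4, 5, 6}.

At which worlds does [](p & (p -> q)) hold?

1: no successors, so [](p & (p -> q)) holds vacuously. ✓
2: successors {7}; p & (p -> q) there: 7:F. ✗
3: successors {3, 6, 8}; p & (p -> q) there: 3:F, 6:F, 8:F. ✗
4: successors {5}; p & (p -> q) there: 5:F. ✗
5: successors {4, 7, 8}; p & (p -> q) there: 4:F, 7:F, 8:F. ✗
6: successors {2, 3}; p & (p -> q) there: 2:F, 3:F. ✗
7: no successors, so [](p & (p -> q)) holds vacuously. ✓
8: successors {6}; p & (p -> q) there: 6:F. ✗

{1, 7}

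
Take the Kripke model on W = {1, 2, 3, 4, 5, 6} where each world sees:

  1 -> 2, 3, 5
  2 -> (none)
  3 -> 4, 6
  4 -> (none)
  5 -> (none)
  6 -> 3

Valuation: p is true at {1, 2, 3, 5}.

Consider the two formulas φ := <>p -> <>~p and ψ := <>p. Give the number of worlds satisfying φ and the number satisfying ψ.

4 and 2

For <>p -> <>~p:
1: <>p is T, <>~p is F. ✗
2: <>p is F, <>~p is F. ✓
3: <>p is F, <>~p is T. ✓
4: <>p is F, <>~p is F. ✓
5: <>p is F, <>~p is F. ✓
6: <>p is T, <>~p is F. ✗
— 4 worlds.
For <>p:
1: successors {2, 3, 5}; p there: 2:T, 3:T, 5:T. ✓
2: no successors, so <>p fails. ✗
3: successors {4, 6}; p there: 4:F, 6:F. ✗
4: no successors, so <>p fails. ✗
5: no successors, so <>p fails. ✗
6: successors {3}; p there: 3:T. ✓
— 2 worlds.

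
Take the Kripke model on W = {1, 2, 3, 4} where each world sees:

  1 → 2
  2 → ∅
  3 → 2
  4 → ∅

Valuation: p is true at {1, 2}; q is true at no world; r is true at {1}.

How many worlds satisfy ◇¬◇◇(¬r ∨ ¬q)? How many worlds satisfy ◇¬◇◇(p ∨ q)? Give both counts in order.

2 and 2

For ◇¬◇◇(¬r ∨ ¬q):
1: successors {2}; ¬◇◇(¬r ∨ ¬q) there: 2:T. ✓
2: no successors, so ◇¬◇◇(¬r ∨ ¬q) fails. ✗
3: successors {2}; ¬◇◇(¬r ∨ ¬q) there: 2:T. ✓
4: no successors, so ◇¬◇◇(¬r ∨ ¬q) fails. ✗
— 2 worlds.
For ◇¬◇◇(p ∨ q):
1: successors {2}; ¬◇◇(p ∨ q) there: 2:T. ✓
2: no successors, so ◇¬◇◇(p ∨ q) fails. ✗
3: successors {2}; ¬◇◇(p ∨ q) there: 2:T. ✓
4: no successors, so ◇¬◇◇(p ∨ q) fails. ✗
— 2 worlds.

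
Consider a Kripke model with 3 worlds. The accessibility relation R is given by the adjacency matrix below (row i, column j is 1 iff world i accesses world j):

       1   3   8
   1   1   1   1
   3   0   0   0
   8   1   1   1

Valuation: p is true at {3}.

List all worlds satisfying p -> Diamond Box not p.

1: p is F, Diamond Box not p is T. ✓
3: p is T, Diamond Box not p is F. ✗
8: p is F, Diamond Box not p is T. ✓

{1, 8}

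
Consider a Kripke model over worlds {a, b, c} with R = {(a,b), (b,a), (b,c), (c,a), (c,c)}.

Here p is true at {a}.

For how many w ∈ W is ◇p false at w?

1

a: successors {b}; p there: b:F. ✗
b: successors {a, c}; p there: a:T, c:F. ✓
c: successors {a, c}; p there: a:T, c:F. ✓
Satisfying worlds: {b, c}.
So ◇p fails at the other 1 world.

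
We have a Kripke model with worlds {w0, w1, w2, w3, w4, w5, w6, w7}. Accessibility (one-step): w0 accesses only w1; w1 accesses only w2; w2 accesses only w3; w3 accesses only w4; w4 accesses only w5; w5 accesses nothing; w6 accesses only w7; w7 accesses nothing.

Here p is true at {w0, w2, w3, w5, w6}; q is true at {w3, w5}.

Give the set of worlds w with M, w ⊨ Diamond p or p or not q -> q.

{w3, w5}

w0: Diamond p or p or not q is T, q is F. ✗
w1: Diamond p or p or not q is T, q is F. ✗
w2: Diamond p or p or not q is T, q is F. ✗
w3: Diamond p or p or not q is T, q is T. ✓
w4: Diamond p or p or not q is T, q is F. ✗
w5: Diamond p or p or not q is T, q is T. ✓
w6: Diamond p or p or not q is T, q is F. ✗
w7: Diamond p or p or not q is T, q is F. ✗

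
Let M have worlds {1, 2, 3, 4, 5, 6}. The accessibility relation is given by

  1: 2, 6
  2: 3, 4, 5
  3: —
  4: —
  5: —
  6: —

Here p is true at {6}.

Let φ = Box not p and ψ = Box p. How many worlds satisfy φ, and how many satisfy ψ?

5 and 4

For Box not p:
1: successors {2, 6}; not p there: 2:T, 6:F. ✗
2: successors {3, 4, 5}; not p there: 3:T, 4:T, 5:T. ✓
3: no successors, so Box not p holds vacuously. ✓
4: no successors, so Box not p holds vacuously. ✓
5: no successors, so Box not p holds vacuously. ✓
6: no successors, so Box not p holds vacuously. ✓
— 5 worlds.
For Box p:
1: successors {2, 6}; p there: 2:F, 6:T. ✗
2: successors {3, 4, 5}; p there: 3:F, 4:F, 5:F. ✗
3: no successors, so Box p holds vacuously. ✓
4: no successors, so Box p holds vacuously. ✓
5: no successors, so Box p holds vacuously. ✓
6: no successors, so Box p holds vacuously. ✓
— 4 worlds.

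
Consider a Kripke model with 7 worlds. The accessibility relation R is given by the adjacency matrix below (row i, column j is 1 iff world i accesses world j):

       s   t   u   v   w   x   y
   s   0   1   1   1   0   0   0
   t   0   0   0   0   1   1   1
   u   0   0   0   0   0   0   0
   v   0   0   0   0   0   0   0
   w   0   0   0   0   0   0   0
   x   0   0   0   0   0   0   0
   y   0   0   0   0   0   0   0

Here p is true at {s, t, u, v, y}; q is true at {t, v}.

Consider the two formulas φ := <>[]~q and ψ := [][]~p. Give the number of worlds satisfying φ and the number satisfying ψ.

2 and 6

For <>[]~q:
s: successors {t, u, v}; []~q there: t:T, u:T, v:T. ✓
t: successors {w, x, y}; []~q there: w:T, x:T, y:T. ✓
u: no successors, so <>[]~q fails. ✗
v: no successors, so <>[]~q fails. ✗
w: no successors, so <>[]~q fails. ✗
x: no successors, so <>[]~q fails. ✗
y: no successors, so <>[]~q fails. ✗
— 2 worlds.
For [][]~p:
s: successors {t, u, v}; []~p there: t:F, u:T, v:T. ✗
t: successors {w, x, y}; []~p there: w:T, x:T, y:T. ✓
u: no successors, so [][]~p holds vacuously. ✓
v: no successors, so [][]~p holds vacuously. ✓
w: no successors, so [][]~p holds vacuously. ✓
x: no successors, so [][]~p holds vacuously. ✓
y: no successors, so [][]~p holds vacuously. ✓
— 6 worlds.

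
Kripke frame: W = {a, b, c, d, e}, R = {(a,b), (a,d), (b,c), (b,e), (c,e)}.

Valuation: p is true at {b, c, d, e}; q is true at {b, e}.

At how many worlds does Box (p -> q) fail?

a: successors {b, d}; p -> q there: b:T, d:F. ✗
b: successors {c, e}; p -> q there: c:F, e:T. ✗
c: successors {e}; p -> q there: e:T. ✓
d: no successors, so Box (p -> q) holds vacuously. ✓
e: no successors, so Box (p -> q) holds vacuously. ✓
Satisfying worlds: {c, d, e}.
So Box (p -> q) fails at the other 2 worlds.

2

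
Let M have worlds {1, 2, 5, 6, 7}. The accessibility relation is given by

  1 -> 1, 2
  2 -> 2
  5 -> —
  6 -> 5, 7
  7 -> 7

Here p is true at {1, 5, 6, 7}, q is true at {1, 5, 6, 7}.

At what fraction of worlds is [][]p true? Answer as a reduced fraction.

3/5

1: successors {1, 2}; []p there: 1:F, 2:F. ✗
2: successors {2}; []p there: 2:F. ✗
5: no successors, so [][]p holds vacuously. ✓
6: successors {5, 7}; []p there: 5:T, 7:T. ✓
7: successors {7}; []p there: 7:T. ✓
That's 3 of 5 worlds, so 3/5.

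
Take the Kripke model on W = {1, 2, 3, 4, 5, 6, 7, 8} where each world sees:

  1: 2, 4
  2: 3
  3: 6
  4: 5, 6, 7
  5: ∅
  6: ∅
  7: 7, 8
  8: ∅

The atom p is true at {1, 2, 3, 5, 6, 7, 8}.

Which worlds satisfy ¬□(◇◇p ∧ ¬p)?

1: □(◇◇p ∧ ¬p) is F. ✓
2: □(◇◇p ∧ ¬p) is F. ✓
3: □(◇◇p ∧ ¬p) is F. ✓
4: □(◇◇p ∧ ¬p) is F. ✓
5: □(◇◇p ∧ ¬p) is T. ✗
6: □(◇◇p ∧ ¬p) is T. ✗
7: □(◇◇p ∧ ¬p) is F. ✓
8: □(◇◇p ∧ ¬p) is T. ✗

{1, 2, 3, 4, 7}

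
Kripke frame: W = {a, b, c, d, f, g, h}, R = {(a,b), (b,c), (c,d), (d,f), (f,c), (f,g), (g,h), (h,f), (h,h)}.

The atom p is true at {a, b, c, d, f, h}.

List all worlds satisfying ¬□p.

a: □p is T. ✗
b: □p is T. ✗
c: □p is T. ✗
d: □p is T. ✗
f: □p is F. ✓
g: □p is T. ✗
h: □p is T. ✗

{f}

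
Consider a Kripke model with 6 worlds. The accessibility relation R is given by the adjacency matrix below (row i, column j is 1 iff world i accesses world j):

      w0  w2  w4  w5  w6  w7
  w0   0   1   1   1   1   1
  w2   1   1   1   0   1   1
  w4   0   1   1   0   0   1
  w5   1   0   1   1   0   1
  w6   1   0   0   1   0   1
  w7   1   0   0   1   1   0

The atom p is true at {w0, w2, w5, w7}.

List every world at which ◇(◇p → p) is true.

{w0, w2, w4, w5, w6, w7}

w0: successors {w2, w4, w5, w6, w7}; ◇p → p there: w2:T, w4:F, w5:T, w6:F, w7:T. ✓
w2: successors {w0, w2, w4, w6, w7}; ◇p → p there: w0:T, w2:T, w4:F, w6:F, w7:T. ✓
w4: successors {w2, w4, w7}; ◇p → p there: w2:T, w4:F, w7:T. ✓
w5: successors {w0, w4, w5, w7}; ◇p → p there: w0:T, w4:F, w5:T, w7:T. ✓
w6: successors {w0, w5, w7}; ◇p → p there: w0:T, w5:T, w7:T. ✓
w7: successors {w0, w5, w6}; ◇p → p there: w0:T, w5:T, w6:F. ✓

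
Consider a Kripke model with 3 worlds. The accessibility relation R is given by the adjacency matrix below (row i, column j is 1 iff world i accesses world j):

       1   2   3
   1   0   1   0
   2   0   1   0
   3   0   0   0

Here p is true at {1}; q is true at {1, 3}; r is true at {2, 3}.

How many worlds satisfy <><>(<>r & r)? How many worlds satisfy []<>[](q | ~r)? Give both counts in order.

For <><>(<>r & r):
1: successors {2}; <>(<>r & r) there: 2:T. ✓
2: successors {2}; <>(<>r & r) there: 2:T. ✓
3: no successors, so <><>(<>r & r) fails. ✗
— 2 worlds.
For []<>[](q | ~r):
1: successors {2}; <>[](q | ~r) there: 2:F. ✗
2: successors {2}; <>[](q | ~r) there: 2:F. ✗
3: no successors, so []<>[](q | ~r) holds vacuously. ✓
— 1 world.

2 and 1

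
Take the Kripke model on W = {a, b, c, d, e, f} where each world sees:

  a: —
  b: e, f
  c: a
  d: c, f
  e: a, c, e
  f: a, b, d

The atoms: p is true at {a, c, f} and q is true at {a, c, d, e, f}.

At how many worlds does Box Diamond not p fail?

a: no successors, so Box Diamond not p holds vacuously. ✓
b: successors {e, f}; Diamond not p there: e:T, f:T. ✓
c: successors {a}; Diamond not p there: a:F. ✗
d: successors {c, f}; Diamond not p there: c:F, f:T. ✗
e: successors {a, c, e}; Diamond not p there: a:F, c:F, e:T. ✗
f: successors {a, b, d}; Diamond not p there: a:F, b:T, d:F. ✗
Satisfying worlds: {a, b}.
So Box Diamond not p fails at the other 4 worlds.

4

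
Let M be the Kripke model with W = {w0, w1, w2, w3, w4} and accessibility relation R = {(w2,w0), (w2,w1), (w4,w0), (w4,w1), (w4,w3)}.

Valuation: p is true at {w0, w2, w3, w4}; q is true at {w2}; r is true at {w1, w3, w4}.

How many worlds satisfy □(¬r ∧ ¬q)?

3

w0: no successors, so □(¬r ∧ ¬q) holds vacuously. ✓
w1: no successors, so □(¬r ∧ ¬q) holds vacuously. ✓
w2: successors {w0, w1}; ¬r ∧ ¬q there: w0:T, w1:F. ✗
w3: no successors, so □(¬r ∧ ¬q) holds vacuously. ✓
w4: successors {w0, w1, w3}; ¬r ∧ ¬q there: w0:T, w1:F, w3:F. ✗
Satisfying worlds: {w0, w1, w3}.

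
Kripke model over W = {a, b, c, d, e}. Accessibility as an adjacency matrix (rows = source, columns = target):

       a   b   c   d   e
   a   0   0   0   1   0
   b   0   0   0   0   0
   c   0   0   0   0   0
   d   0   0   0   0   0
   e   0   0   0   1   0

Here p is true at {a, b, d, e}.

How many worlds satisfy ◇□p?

a: successors {d}; □p there: d:T. ✓
b: no successors, so ◇□p fails. ✗
c: no successors, so ◇□p fails. ✗
d: no successors, so ◇□p fails. ✗
e: successors {d}; □p there: d:T. ✓
Satisfying worlds: {a, e}.

2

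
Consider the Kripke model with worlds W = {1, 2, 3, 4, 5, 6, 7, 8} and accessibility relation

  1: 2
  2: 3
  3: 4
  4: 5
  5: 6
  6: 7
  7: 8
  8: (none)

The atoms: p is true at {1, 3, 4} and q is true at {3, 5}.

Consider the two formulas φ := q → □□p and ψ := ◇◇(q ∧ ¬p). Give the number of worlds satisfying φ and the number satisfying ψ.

6 and 1

For q → □□p:
1: q is F, □□p is T. ✓
2: q is F, □□p is T. ✓
3: q is T, □□p is F. ✗
4: q is F, □□p is F. ✓
5: q is T, □□p is F. ✗
6: q is F, □□p is F. ✓
7: q is F, □□p is T. ✓
8: q is F, □□p is T. ✓
— 6 worlds.
For ◇◇(q ∧ ¬p):
1: successors {2}; ◇(q ∧ ¬p) there: 2:F. ✗
2: successors {3}; ◇(q ∧ ¬p) there: 3:F. ✗
3: successors {4}; ◇(q ∧ ¬p) there: 4:T. ✓
4: successors {5}; ◇(q ∧ ¬p) there: 5:F. ✗
5: successors {6}; ◇(q ∧ ¬p) there: 6:F. ✗
6: successors {7}; ◇(q ∧ ¬p) there: 7:F. ✗
7: successors {8}; ◇(q ∧ ¬p) there: 8:F. ✗
8: no successors, so ◇◇(q ∧ ¬p) fails. ✗
— 1 world.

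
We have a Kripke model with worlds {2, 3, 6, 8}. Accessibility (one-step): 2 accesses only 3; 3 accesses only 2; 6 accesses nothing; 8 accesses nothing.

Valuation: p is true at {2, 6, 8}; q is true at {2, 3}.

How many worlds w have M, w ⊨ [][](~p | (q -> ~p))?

3

2: successors {3}; [](~p | (q -> ~p)) there: 3:F. ✗
3: successors {2}; [](~p | (q -> ~p)) there: 2:T. ✓
6: no successors, so [][](~p | (q -> ~p)) holds vacuously. ✓
8: no successors, so [][](~p | (q -> ~p)) holds vacuously. ✓
Satisfying worlds: {3, 6, 8}.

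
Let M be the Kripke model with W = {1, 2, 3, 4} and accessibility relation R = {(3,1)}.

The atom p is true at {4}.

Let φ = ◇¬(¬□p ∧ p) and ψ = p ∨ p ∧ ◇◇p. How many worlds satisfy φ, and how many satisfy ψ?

For ◇¬(¬□p ∧ p):
1: no successors, so ◇¬(¬□p ∧ p) fails. ✗
2: no successors, so ◇¬(¬□p ∧ p) fails. ✗
3: successors {1}; ¬(¬□p ∧ p) there: 1:T. ✓
4: no successors, so ◇¬(¬□p ∧ p) fails. ✗
— 1 world.
For p ∨ p ∧ ◇◇p:
1: p is F, p ∧ ◇◇p is F. ✗
2: p is F, p ∧ ◇◇p is F. ✗
3: p is F, p ∧ ◇◇p is F. ✗
4: p is T, p ∧ ◇◇p is F. ✓
— 1 world.

1 and 1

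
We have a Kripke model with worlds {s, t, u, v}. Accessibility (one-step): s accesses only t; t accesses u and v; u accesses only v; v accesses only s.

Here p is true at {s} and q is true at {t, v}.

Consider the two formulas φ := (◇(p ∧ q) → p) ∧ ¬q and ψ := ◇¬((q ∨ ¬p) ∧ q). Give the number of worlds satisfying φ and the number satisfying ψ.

2 and 2

For (◇(p ∧ q) → p) ∧ ¬q:
s: ◇(p ∧ q) → p is T, ¬q is T. ✓
t: ◇(p ∧ q) → p is T, ¬q is F. ✗
u: ◇(p ∧ q) → p is T, ¬q is T. ✓
v: ◇(p ∧ q) → p is T, ¬q is F. ✗
— 2 worlds.
For ◇¬((q ∨ ¬p) ∧ q):
s: successors {t}; ¬((q ∨ ¬p) ∧ q) there: t:F. ✗
t: successors {u, v}; ¬((q ∨ ¬p) ∧ q) there: u:T, v:F. ✓
u: successors {v}; ¬((q ∨ ¬p) ∧ q) there: v:F. ✗
v: successors {s}; ¬((q ∨ ¬p) ∧ q) there: s:T. ✓
— 2 worlds.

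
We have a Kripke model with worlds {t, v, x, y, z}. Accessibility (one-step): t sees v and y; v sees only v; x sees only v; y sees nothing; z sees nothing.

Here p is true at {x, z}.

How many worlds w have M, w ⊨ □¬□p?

4

t: successors {v, y}; ¬□p there: v:T, y:F. ✗
v: successors {v}; ¬□p there: v:T. ✓
x: successors {v}; ¬□p there: v:T. ✓
y: no successors, so □¬□p holds vacuously. ✓
z: no successors, so □¬□p holds vacuously. ✓
Satisfying worlds: {v, x, y, z}.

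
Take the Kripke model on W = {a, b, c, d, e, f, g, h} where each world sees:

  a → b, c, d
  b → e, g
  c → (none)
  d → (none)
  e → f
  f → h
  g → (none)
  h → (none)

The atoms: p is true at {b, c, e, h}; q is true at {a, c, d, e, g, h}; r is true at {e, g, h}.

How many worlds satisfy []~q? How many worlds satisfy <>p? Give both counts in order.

For []~q:
a: successors {b, c, d}; ~q there: b:T, c:F, d:F. ✗
b: successors {e, g}; ~q there: e:F, g:F. ✗
c: no successors, so []~q holds vacuously. ✓
d: no successors, so []~q holds vacuously. ✓
e: successors {f}; ~q there: f:T. ✓
f: successors {h}; ~q there: h:F. ✗
g: no successors, so []~q holds vacuously. ✓
h: no successors, so []~q holds vacuously. ✓
— 5 worlds.
For <>p:
a: successors {b, c, d}; p there: b:T, c:T, d:F. ✓
b: successors {e, g}; p there: e:T, g:F. ✓
c: no successors, so <>p fails. ✗
d: no successors, so <>p fails. ✗
e: successors {f}; p there: f:F. ✗
f: successors {h}; p there: h:T. ✓
g: no successors, so <>p fails. ✗
h: no successors, so <>p fails. ✗
— 3 worlds.

5 and 3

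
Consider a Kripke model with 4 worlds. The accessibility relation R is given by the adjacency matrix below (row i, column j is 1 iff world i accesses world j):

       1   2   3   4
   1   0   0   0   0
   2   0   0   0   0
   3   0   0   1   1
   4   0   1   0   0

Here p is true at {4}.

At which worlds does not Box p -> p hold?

{1, 2, 4}

1: not Box p is F, p is F. ✓
2: not Box p is F, p is F. ✓
3: not Box p is T, p is F. ✗
4: not Box p is T, p is T. ✓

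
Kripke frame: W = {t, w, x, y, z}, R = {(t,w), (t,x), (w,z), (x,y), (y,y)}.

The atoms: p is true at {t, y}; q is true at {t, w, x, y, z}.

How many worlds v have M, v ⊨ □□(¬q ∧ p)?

t: successors {w, x}; □(¬q ∧ p) there: w:F, x:F. ✗
w: successors {z}; □(¬q ∧ p) there: z:T. ✓
x: successors {y}; □(¬q ∧ p) there: y:F. ✗
y: successors {y}; □(¬q ∧ p) there: y:F. ✗
z: no successors, so □□(¬q ∧ p) holds vacuously. ✓
Satisfying worlds: {w, z}.

2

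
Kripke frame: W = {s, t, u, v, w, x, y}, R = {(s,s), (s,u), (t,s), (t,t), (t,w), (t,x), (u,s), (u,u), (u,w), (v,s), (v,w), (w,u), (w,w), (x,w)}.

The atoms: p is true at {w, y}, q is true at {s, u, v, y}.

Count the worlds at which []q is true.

s: successors {s, u}; q there: s:T, u:T. ✓
t: successors {s, t, w, x}; q there: s:T, t:F, w:F, x:F. ✗
u: successors {s, u, w}; q there: s:T, u:T, w:F. ✗
v: successors {s, w}; q there: s:T, w:F. ✗
w: successors {u, w}; q there: u:T, w:F. ✗
x: successors {w}; q there: w:F. ✗
y: no successors, so []q holds vacuously. ✓
Satisfying worlds: {s, y}.

2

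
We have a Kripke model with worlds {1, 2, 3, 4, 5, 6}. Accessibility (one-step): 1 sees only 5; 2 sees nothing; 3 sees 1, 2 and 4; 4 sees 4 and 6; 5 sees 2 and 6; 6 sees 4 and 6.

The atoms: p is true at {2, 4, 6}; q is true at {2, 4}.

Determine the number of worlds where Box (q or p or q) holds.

4

1: successors {5}; q or p or q there: 5:F. ✗
2: no successors, so Box (q or p or q) holds vacuously. ✓
3: successors {1, 2, 4}; q or p or q there: 1:F, 2:T, 4:T. ✗
4: successors {4, 6}; q or p or q there: 4:T, 6:T. ✓
5: successors {2, 6}; q or p or q there: 2:T, 6:T. ✓
6: successors {4, 6}; q or p or q there: 4:T, 6:T. ✓
Satisfying worlds: {2, 4, 5, 6}.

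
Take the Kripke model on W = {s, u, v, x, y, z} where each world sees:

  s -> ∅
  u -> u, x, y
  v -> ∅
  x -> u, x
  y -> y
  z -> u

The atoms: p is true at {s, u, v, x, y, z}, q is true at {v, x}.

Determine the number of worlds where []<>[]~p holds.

2

s: no successors, so []<>[]~p holds vacuously. ✓
u: successors {u, x, y}; <>[]~p there: u:F, x:F, y:F. ✗
v: no successors, so []<>[]~p holds vacuously. ✓
x: successors {u, x}; <>[]~p there: u:F, x:F. ✗
y: successors {y}; <>[]~p there: y:F. ✗
z: successors {u}; <>[]~p there: u:F. ✗
Satisfying worlds: {s, v}.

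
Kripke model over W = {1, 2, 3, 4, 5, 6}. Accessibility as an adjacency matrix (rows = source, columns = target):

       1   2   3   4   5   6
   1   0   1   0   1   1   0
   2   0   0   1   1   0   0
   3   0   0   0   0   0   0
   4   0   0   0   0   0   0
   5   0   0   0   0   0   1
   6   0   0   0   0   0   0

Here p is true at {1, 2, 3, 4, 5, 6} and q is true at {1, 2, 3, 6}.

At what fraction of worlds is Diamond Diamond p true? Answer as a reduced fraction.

1: successors {2, 4, 5}; Diamond p there: 2:T, 4:F, 5:T. ✓
2: successors {3, 4}; Diamond p there: 3:F, 4:F. ✗
3: no successors, so Diamond Diamond p fails. ✗
4: no successors, so Diamond Diamond p fails. ✗
5: successors {6}; Diamond p there: 6:F. ✗
6: no successors, so Diamond Diamond p fails. ✗
That's 1 of 6 worlds, so 1/6.

1/6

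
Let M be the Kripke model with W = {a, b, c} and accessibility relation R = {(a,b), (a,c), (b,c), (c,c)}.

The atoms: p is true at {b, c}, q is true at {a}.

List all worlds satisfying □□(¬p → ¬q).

a: successors {b, c}; □(¬p → ¬q) there: b:T, c:T. ✓
b: successors {c}; □(¬p → ¬q) there: c:T. ✓
c: successors {c}; □(¬p → ¬q) there: c:T. ✓

{a, b, c}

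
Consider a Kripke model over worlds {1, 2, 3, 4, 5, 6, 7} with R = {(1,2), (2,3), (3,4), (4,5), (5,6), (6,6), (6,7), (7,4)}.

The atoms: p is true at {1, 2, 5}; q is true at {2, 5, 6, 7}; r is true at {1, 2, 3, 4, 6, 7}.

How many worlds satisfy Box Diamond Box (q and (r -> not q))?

1

1: successors {2}; Diamond Box (q and (r -> not q)) there: 2:F. ✗
2: successors {3}; Diamond Box (q and (r -> not q)) there: 3:T. ✓
3: successors {4}; Diamond Box (q and (r -> not q)) there: 4:F. ✗
4: successors {5}; Diamond Box (q and (r -> not q)) there: 5:F. ✗
5: successors {6}; Diamond Box (q and (r -> not q)) there: 6:F. ✗
6: successors {6, 7}; Diamond Box (q and (r -> not q)) there: 6:F, 7:T. ✗
7: successors {4}; Diamond Box (q and (r -> not q)) there: 4:F. ✗
Satisfying worlds: {2}.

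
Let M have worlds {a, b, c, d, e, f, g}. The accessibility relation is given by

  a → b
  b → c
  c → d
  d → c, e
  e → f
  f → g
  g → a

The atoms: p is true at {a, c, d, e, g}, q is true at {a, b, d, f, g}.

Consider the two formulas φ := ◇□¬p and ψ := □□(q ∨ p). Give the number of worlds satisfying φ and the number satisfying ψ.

For ◇□¬p:
a: successors {b}; □¬p there: b:F. ✗
b: successors {c}; □¬p there: c:F. ✗
c: successors {d}; □¬p there: d:F. ✗
d: successors {c, e}; □¬p there: c:F, e:T. ✓
e: successors {f}; □¬p there: f:F. ✗
f: successors {g}; □¬p there: g:F. ✗
g: successors {a}; □¬p there: a:T. ✓
— 2 worlds.
For □□(q ∨ p):
a: successors {b}; □(q ∨ p) there: b:T. ✓
b: successors {c}; □(q ∨ p) there: c:T. ✓
c: successors {d}; □(q ∨ p) there: d:T. ✓
d: successors {c, e}; □(q ∨ p) there: c:T, e:T. ✓
e: successors {f}; □(q ∨ p) there: f:T. ✓
f: successors {g}; □(q ∨ p) there: g:T. ✓
g: successors {a}; □(q ∨ p) there: a:T. ✓
— 7 worlds.

2 and 7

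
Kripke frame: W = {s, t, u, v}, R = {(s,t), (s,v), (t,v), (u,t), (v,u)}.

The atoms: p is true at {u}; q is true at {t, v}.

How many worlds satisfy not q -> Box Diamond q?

s: not q is T, Box Diamond q is F. ✗
t: not q is F, Box Diamond q is F. ✓
u: not q is T, Box Diamond q is T. ✓
v: not q is F, Box Diamond q is T. ✓
Satisfying worlds: {t, u, v}.

3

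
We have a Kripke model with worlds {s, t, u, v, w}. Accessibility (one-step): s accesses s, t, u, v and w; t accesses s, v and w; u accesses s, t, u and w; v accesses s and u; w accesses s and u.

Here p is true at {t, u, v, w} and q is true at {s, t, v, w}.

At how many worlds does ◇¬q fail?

1

s: successors {s, t, u, v, w}; ¬q there: s:F, t:F, u:T, v:F, w:F. ✓
t: successors {s, v, w}; ¬q there: s:F, v:F, w:F. ✗
u: successors {s, t, u, w}; ¬q there: s:F, t:F, u:T, w:F. ✓
v: successors {s, u}; ¬q there: s:F, u:T. ✓
w: successors {s, u}; ¬q there: s:F, u:T. ✓
Satisfying worlds: {s, u, v, w}.
So ◇¬q fails at the other 1 world.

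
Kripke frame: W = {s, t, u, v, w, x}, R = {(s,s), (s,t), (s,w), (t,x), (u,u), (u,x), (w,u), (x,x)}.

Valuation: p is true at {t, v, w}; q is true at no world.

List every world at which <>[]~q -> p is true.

s: <>[]~q is T, p is F. ✗
t: <>[]~q is T, p is T. ✓
u: <>[]~q is T, p is F. ✗
v: <>[]~q is F, p is T. ✓
w: <>[]~q is T, p is T. ✓
x: <>[]~q is T, p is F. ✗

{t, v, w}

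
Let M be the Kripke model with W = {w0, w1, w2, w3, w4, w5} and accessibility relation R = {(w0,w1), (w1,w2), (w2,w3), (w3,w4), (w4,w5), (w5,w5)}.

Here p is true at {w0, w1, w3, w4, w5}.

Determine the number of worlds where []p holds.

5

w0: successors {w1}; p there: w1:T. ✓
w1: successors {w2}; p there: w2:F. ✗
w2: successors {w3}; p there: w3:T. ✓
w3: successors {w4}; p there: w4:T. ✓
w4: successors {w5}; p there: w5:T. ✓
w5: successors {w5}; p there: w5:T. ✓
Satisfying worlds: {w0, w2, w3, w4, w5}.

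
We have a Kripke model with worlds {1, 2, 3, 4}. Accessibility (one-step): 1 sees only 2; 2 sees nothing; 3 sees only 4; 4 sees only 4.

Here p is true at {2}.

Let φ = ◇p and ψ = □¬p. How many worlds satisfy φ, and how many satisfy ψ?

For ◇p:
1: successors {2}; p there: 2:T. ✓
2: no successors, so ◇p fails. ✗
3: successors {4}; p there: 4:F. ✗
4: successors {4}; p there: 4:F. ✗
— 1 world.
For □¬p:
1: successors {2}; ¬p there: 2:F. ✗
2: no successors, so □¬p holds vacuously. ✓
3: successors {4}; ¬p there: 4:T. ✓
4: successors {4}; ¬p there: 4:T. ✓
— 3 worlds.

1 and 3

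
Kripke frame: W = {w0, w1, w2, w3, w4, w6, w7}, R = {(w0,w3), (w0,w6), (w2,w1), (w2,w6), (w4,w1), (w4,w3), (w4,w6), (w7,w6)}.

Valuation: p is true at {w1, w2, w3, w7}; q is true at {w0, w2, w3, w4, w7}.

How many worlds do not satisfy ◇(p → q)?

w0: successors {w3, w6}; p → q there: w3:T, w6:T. ✓
w1: no successors, so ◇(p → q) fails. ✗
w2: successors {w1, w6}; p → q there: w1:F, w6:T. ✓
w3: no successors, so ◇(p → q) fails. ✗
w4: successors {w1, w3, w6}; p → q there: w1:F, w3:T, w6:T. ✓
w6: no successors, so ◇(p → q) fails. ✗
w7: successors {w6}; p → q there: w6:T. ✓
Satisfying worlds: {w0, w2, w4, w7}.
So ◇(p → q) fails at the other 3 worlds.

3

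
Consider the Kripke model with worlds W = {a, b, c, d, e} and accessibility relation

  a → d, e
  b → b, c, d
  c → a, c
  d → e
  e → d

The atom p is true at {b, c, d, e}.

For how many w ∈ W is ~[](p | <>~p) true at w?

a: [](p | <>~p) is T. ✗
b: [](p | <>~p) is T. ✗
c: [](p | <>~p) is F. ✓
d: [](p | <>~p) is T. ✗
e: [](p | <>~p) is T. ✗
Satisfying worlds: {c}.

1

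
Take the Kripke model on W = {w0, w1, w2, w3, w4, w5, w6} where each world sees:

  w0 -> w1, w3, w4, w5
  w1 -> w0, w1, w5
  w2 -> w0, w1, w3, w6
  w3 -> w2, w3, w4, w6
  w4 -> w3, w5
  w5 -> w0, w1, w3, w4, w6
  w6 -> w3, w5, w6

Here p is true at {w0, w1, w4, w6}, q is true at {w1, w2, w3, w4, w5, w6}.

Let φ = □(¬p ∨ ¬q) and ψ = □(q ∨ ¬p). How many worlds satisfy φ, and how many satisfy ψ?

1 and 4

For □(¬p ∨ ¬q):
w0: successors {w1, w3, w4, w5}; ¬p ∨ ¬q there: w1:F, w3:T, w4:F, w5:T. ✗
w1: successors {w0, w1, w5}; ¬p ∨ ¬q there: w0:T, w1:F, w5:T. ✗
w2: successors {w0, w1, w3, w6}; ¬p ∨ ¬q there: w0:T, w1:F, w3:T, w6:F. ✗
w3: successors {w2, w3, w4, w6}; ¬p ∨ ¬q there: w2:T, w3:T, w4:F, w6:F. ✗
w4: successors {w3, w5}; ¬p ∨ ¬q there: w3:T, w5:T. ✓
w5: successors {w0, w1, w3, w4, w6}; ¬p ∨ ¬q there: w0:T, w1:F, w3:T, w4:F, w6:F. ✗
w6: successors {w3, w5, w6}; ¬p ∨ ¬q there: w3:T, w5:T, w6:F. ✗
— 1 world.
For □(q ∨ ¬p):
w0: successors {w1, w3, w4, w5}; q ∨ ¬p there: w1:T, w3:T, w4:T, w5:T. ✓
w1: successors {w0, w1, w5}; q ∨ ¬p there: w0:F, w1:T, w5:T. ✗
w2: successors {w0, w1, w3, w6}; q ∨ ¬p there: w0:F, w1:T, w3:T, w6:T. ✗
w3: successors {w2, w3, w4, w6}; q ∨ ¬p there: w2:T, w3:T, w4:T, w6:T. ✓
w4: successors {w3, w5}; q ∨ ¬p there: w3:T, w5:T. ✓
w5: successors {w0, w1, w3, w4, w6}; q ∨ ¬p there: w0:F, w1:T, w3:T, w4:T, w6:T. ✗
w6: successors {w3, w5, w6}; q ∨ ¬p there: w3:T, w5:T, w6:T. ✓
— 4 worlds.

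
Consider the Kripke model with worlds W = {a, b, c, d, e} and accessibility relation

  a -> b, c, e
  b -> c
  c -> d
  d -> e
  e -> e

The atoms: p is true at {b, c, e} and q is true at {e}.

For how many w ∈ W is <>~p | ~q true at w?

4

a: <>~p is F, ~q is T. ✓
b: <>~p is F, ~q is T. ✓
c: <>~p is T, ~q is T. ✓
d: <>~p is F, ~q is T. ✓
e: <>~p is F, ~q is F. ✗
Satisfying worlds: {a, b, c, d}.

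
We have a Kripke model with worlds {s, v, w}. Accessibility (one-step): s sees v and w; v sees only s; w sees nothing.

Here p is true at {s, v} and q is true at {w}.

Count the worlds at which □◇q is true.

s: successors {v, w}; ◇q there: v:F, w:F. ✗
v: successors {s}; ◇q there: s:T. ✓
w: no successors, so □◇q holds vacuously. ✓
Satisfying worlds: {v, w}.

2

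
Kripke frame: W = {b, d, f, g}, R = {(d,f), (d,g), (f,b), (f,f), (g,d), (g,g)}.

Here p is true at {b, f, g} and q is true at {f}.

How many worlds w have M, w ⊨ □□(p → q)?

b: no successors, so □□(p → q) holds vacuously. ✓
d: successors {f, g}; □(p → q) there: f:F, g:F. ✗
f: successors {b, f}; □(p → q) there: b:T, f:F. ✗
g: successors {d, g}; □(p → q) there: d:F, g:F. ✗
Satisfying worlds: {b}.

1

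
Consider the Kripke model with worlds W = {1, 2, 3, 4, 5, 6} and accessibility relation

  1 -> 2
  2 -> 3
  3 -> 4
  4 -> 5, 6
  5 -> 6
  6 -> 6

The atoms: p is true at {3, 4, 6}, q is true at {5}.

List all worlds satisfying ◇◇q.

{3}

1: successors {2}; ◇q there: 2:F. ✗
2: successors {3}; ◇q there: 3:F. ✗
3: successors {4}; ◇q there: 4:T. ✓
4: successors {5, 6}; ◇q there: 5:F, 6:F. ✗
5: successors {6}; ◇q there: 6:F. ✗
6: successors {6}; ◇q there: 6:F. ✗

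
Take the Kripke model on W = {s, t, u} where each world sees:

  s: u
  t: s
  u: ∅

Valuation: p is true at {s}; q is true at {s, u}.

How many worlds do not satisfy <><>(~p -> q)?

s: successors {u}; <>(~p -> q) there: u:F. ✗
t: successors {s}; <>(~p -> q) there: s:T. ✓
u: no successors, so <><>(~p -> q) fails. ✗
Satisfying worlds: {t}.
So <><>(~p -> q) fails at the other 2 worlds.

2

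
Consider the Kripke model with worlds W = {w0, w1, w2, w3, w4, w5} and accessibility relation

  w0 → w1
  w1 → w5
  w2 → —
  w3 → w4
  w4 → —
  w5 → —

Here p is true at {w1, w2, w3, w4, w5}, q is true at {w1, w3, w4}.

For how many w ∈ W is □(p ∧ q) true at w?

w0: successors {w1}; p ∧ q there: w1:T. ✓
w1: successors {w5}; p ∧ q there: w5:F. ✗
w2: no successors, so □(p ∧ q) holds vacuously. ✓
w3: successors {w4}; p ∧ q there: w4:T. ✓
w4: no successors, so □(p ∧ q) holds vacuously. ✓
w5: no successors, so □(p ∧ q) holds vacuously. ✓
Satisfying worlds: {w0, w2, w3, w4, w5}.

5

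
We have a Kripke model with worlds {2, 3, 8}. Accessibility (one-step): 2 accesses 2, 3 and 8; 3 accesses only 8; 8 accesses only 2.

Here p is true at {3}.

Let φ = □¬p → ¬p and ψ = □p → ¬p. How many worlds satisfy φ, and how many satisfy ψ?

For □¬p → ¬p:
2: □¬p is F, ¬p is T. ✓
3: □¬p is T, ¬p is F. ✗
8: □¬p is T, ¬p is T. ✓
— 2 worlds.
For □p → ¬p:
2: □p is F, ¬p is T. ✓
3: □p is F, ¬p is F. ✓
8: □p is F, ¬p is T. ✓
— 3 worlds.

2 and 3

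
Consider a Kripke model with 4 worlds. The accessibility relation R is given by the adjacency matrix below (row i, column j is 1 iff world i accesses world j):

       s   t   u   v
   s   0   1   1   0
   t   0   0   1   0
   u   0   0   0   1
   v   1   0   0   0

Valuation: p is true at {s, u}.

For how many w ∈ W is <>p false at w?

s: successors {t, u}; p there: t:F, u:T. ✓
t: successors {u}; p there: u:T. ✓
u: successors {v}; p there: v:F. ✗
v: successors {s}; p there: s:T. ✓
Satisfying worlds: {s, t, v}.
So <>p fails at the other 1 world.

1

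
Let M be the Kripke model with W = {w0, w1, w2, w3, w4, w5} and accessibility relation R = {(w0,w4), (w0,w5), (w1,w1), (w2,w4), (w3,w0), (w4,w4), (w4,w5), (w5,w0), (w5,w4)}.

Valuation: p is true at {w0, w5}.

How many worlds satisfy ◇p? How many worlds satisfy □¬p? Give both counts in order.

For ◇p:
w0: successors {w4, w5}; p there: w4:F, w5:T. ✓
w1: successors {w1}; p there: w1:F. ✗
w2: successors {w4}; p there: w4:F. ✗
w3: successors {w0}; p there: w0:T. ✓
w4: successors {w4, w5}; p there: w4:F, w5:T. ✓
w5: successors {w0, w4}; p there: w0:T, w4:F. ✓
— 4 worlds.
For □¬p:
w0: successors {w4, w5}; ¬p there: w4:T, w5:F. ✗
w1: successors {w1}; ¬p there: w1:T. ✓
w2: successors {w4}; ¬p there: w4:T. ✓
w3: successors {w0}; ¬p there: w0:F. ✗
w4: successors {w4, w5}; ¬p there: w4:T, w5:F. ✗
w5: successors {w0, w4}; ¬p there: w0:F, w4:T. ✗
— 2 worlds.

4 and 2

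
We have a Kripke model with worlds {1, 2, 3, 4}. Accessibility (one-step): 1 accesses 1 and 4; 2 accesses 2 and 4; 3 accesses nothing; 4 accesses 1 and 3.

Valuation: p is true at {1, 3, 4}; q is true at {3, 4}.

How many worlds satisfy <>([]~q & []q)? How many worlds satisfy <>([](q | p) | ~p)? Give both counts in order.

1 and 3

For <>([]~q & []q):
1: successors {1, 4}; []~q & []q there: 1:F, 4:F. ✗
2: successors {2, 4}; []~q & []q there: 2:F, 4:F. ✗
3: no successors, so <>([]~q & []q) fails. ✗
4: successors {1, 3}; []~q & []q there: 1:F, 3:T. ✓
— 1 world.
For <>([](q | p) | ~p):
1: successors {1, 4}; [](q | p) | ~p there: 1:T, 4:T. ✓
2: successors {2, 4}; [](q | p) | ~p there: 2:T, 4:T. ✓
3: no successors, so <>([](q | p) | ~p) fails. ✗
4: successors {1, 3}; [](q | p) | ~p there: 1:T, 3:T. ✓
— 3 worlds.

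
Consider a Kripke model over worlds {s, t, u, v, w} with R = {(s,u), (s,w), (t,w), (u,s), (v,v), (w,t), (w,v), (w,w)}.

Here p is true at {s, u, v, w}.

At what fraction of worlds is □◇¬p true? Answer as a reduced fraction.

s: successors {u, w}; ◇¬p there: u:F, w:T. ✗
t: successors {w}; ◇¬p there: w:T. ✓
u: successors {s}; ◇¬p there: s:F. ✗
v: successors {v}; ◇¬p there: v:F. ✗
w: successors {t, v, w}; ◇¬p there: t:F, v:F, w:T. ✗
That's 1 of 5 worlds, so 1/5.

1/5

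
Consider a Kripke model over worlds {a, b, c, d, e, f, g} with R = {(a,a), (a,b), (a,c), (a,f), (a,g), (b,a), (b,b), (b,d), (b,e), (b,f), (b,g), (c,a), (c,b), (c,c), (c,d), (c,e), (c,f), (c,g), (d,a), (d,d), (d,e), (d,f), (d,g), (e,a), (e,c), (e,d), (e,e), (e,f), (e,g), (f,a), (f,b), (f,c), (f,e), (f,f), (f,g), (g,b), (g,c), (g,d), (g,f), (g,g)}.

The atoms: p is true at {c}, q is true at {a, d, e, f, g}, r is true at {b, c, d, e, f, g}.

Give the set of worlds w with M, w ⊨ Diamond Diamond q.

{a, b, c, d, e, f, g}

a: successors {a, b, c, f, g}; Diamond q there: a:T, b:T, c:T, f:T, g:T. ✓
b: successors {a, b, d, e, f, g}; Diamond q there: a:T, b:T, d:T, e:T, f:T, g:T. ✓
c: successors {a, b, c, d, e, f, g}; Diamond q there: a:T, b:T, c:T, d:T, e:T, f:T, g:T. ✓
d: successors {a, d, e, f, g}; Diamond q there: a:T, d:T, e:T, f:T, g:T. ✓
e: successors {a, c, d, e, f, g}; Diamond q there: a:T, c:T, d:T, e:T, f:T, g:T. ✓
f: successors {a, b, c, e, f, g}; Diamond q there: a:T, b:T, c:T, e:T, f:T, g:T. ✓
g: successors {b, c, d, f, g}; Diamond q there: b:T, c:T, d:T, f:T, g:T. ✓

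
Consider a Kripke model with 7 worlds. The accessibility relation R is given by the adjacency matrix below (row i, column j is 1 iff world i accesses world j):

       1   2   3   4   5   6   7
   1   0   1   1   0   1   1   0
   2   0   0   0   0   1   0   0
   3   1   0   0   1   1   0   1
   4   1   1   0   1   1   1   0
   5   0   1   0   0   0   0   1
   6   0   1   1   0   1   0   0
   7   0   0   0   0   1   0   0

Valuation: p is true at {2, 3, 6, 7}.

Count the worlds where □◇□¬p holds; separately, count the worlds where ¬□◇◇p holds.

2 and 6

For □◇□¬p:
1: successors {2, 3, 5, 6}; ◇□¬p there: 2:F, 3:T, 5:T, 6:T. ✗
2: successors {5}; ◇□¬p there: 5:T. ✓
3: successors {1, 4, 5, 7}; ◇□¬p there: 1:T, 4:T, 5:T, 7:F. ✗
4: successors {1, 2, 4, 5, 6}; ◇□¬p there: 1:T, 2:F, 4:T, 5:T, 6:T. ✗
5: successors {2, 7}; ◇□¬p there: 2:F, 7:F. ✗
6: successors {2, 3, 5}; ◇□¬p there: 2:F, 3:T, 5:T. ✗
7: successors {5}; ◇□¬p there: 5:T. ✓
— 2 worlds.
For ¬□◇◇p:
1: □◇◇p is F. ✓
2: □◇◇p is F. ✓
3: □◇◇p is F. ✓
4: □◇◇p is F. ✓
5: □◇◇p is T. ✗
6: □◇◇p is F. ✓
7: □◇◇p is F. ✓
— 6 worlds.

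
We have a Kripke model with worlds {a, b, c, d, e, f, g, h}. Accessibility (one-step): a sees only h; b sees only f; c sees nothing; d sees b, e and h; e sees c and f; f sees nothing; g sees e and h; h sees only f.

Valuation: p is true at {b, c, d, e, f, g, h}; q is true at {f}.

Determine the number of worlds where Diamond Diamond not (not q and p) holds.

3

a: successors {h}; Diamond not (not q and p) there: h:T. ✓
b: successors {f}; Diamond not (not q and p) there: f:F. ✗
c: no successors, so Diamond Diamond not (not q and p) fails. ✗
d: successors {b, e, h}; Diamond not (not q and p) there: b:T, e:T, h:T. ✓
e: successors {c, f}; Diamond not (not q and p) there: c:F, f:F. ✗
f: no successors, so Diamond Diamond not (not q and p) fails. ✗
g: successors {e, h}; Diamond not (not q and p) there: e:T, h:T. ✓
h: successors {f}; Diamond not (not q and p) there: f:F. ✗
Satisfying worlds: {a, d, g}.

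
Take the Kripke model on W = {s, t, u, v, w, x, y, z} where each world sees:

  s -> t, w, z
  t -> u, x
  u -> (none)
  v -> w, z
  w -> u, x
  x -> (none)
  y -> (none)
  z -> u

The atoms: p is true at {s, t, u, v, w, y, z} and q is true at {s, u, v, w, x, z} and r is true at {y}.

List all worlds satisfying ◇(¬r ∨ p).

s: successors {t, w, z}; ¬r ∨ p there: t:T, w:T, z:T. ✓
t: successors {u, x}; ¬r ∨ p there: u:T, x:T. ✓
u: no successors, so ◇(¬r ∨ p) fails. ✗
v: successors {w, z}; ¬r ∨ p there: w:T, z:T. ✓
w: successors {u, x}; ¬r ∨ p there: u:T, x:T. ✓
x: no successors, so ◇(¬r ∨ p) fails. ✗
y: no successors, so ◇(¬r ∨ p) fails. ✗
z: successors {u}; ¬r ∨ p there: u:T. ✓

{s, t, v, w, z}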